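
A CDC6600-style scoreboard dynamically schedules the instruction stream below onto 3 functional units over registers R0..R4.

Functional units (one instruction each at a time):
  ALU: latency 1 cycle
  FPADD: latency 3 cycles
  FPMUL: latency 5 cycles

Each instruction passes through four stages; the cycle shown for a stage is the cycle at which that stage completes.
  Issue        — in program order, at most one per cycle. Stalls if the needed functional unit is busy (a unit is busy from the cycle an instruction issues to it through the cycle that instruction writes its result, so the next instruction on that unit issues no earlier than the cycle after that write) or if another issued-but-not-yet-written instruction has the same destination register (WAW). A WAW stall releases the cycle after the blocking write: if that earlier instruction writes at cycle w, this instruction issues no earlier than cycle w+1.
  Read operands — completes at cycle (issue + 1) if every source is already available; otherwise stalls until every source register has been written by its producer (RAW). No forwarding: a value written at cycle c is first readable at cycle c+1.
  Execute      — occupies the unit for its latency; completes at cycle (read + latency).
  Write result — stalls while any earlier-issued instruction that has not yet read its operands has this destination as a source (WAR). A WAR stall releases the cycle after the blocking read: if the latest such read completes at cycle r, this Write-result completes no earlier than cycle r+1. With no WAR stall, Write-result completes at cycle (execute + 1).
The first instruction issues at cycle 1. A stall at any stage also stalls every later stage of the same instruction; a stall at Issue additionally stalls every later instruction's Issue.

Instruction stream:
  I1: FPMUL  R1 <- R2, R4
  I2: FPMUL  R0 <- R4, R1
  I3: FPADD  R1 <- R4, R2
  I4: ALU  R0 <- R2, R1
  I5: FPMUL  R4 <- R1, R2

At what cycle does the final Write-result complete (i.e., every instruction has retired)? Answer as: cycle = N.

cycle = 25

t=1  I1→FPMUL
t=2  I1 RO
t=7  I1 EX
t=8  I1 WR R1
t=9  I2→FPMUL
t=10  I2 RO | I3→FPADD
t=11  I3 RO
t=14  I3 EX
t=15  I2 EX | I3 WR R1
t=16  I2 WR R0
t=17  I4→ALU
t=18  I4 RO | I5→FPMUL
t=19  I4 EX | I5 RO
t=20  I4 WR R0
t=24  I5 EX
t=25  I5 WR R4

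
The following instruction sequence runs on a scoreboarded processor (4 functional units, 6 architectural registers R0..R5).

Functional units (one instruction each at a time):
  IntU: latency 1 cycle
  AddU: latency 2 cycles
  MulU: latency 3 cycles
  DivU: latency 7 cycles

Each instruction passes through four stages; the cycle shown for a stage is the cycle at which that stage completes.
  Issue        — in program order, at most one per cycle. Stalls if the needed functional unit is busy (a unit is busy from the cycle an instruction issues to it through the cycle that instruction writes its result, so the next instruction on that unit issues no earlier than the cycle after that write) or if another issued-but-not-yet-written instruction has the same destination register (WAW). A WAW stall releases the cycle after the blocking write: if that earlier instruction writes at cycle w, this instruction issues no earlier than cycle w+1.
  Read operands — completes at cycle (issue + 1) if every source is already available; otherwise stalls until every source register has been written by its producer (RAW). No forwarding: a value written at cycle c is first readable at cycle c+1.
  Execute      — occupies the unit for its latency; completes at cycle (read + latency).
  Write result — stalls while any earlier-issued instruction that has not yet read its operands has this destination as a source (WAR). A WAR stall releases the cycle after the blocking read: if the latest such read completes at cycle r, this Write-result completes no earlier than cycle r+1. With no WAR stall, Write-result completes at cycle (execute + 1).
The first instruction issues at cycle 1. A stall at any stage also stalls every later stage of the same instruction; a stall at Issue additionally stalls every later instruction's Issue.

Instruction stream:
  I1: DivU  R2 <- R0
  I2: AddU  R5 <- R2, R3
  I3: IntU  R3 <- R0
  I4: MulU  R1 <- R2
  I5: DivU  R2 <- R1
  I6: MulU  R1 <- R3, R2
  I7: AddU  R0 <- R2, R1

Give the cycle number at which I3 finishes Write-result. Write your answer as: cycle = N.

I1: IS=1 RO=2 EX=9 WR=10
I2: IS=2 RO=11 EX=13 WR=14  [RAW R2: wait I1 write@10]
I3: IS=3 RO=4 EX=5 WR=12  [WAR R3: wait I2 read@11]
I4: IS=4 RO=11 EX=14 WR=15  [RAW R2: wait I1 write@10]
I5: IS=11 RO=16 EX=23 WR=24  [struct: DivU busy until I1 writes@10; RAW R1: wait I4 write@15]
I6: IS=16 RO=25 EX=28 WR=29  [struct: MulU busy until I4 writes@15; RAW R2: wait I5 write@24]
I7: IS=17 RO=30 EX=32 WR=33  [RAW R1: wait I6 write@29]

cycle = 12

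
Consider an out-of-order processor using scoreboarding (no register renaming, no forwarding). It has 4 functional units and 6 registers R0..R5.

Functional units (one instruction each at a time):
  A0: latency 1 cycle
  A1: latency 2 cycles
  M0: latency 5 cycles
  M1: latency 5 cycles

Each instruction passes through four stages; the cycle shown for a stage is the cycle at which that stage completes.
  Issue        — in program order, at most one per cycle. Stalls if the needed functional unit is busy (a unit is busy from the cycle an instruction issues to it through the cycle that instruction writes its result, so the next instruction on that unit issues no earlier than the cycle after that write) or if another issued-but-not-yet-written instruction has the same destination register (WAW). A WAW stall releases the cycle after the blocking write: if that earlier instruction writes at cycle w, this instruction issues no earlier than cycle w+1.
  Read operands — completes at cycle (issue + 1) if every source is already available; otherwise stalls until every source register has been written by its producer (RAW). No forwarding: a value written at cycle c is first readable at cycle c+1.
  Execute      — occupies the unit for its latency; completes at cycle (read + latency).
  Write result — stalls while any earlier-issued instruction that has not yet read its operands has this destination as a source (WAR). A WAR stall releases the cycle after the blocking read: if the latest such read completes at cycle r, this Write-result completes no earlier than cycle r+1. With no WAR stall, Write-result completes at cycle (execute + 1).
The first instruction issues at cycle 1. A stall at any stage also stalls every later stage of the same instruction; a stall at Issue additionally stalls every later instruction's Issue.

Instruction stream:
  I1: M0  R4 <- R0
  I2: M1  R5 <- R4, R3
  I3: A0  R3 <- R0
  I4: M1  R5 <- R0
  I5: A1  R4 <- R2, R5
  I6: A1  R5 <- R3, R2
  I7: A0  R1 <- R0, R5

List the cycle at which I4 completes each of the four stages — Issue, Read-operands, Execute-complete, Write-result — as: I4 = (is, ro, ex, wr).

t=1  I1 issues→M0
t=2  I1 reads | I2 issues→M1
t=3  I3 issues→A0
t=4  I3 reads
t=5  I3 exec-done
t=7  I1 exec-done
t=8  I1 writes R4
t=9  I2 reads
t=10  I3 writes R3
t=14  I2 exec-done
t=15  I2 writes R5
t=16  I4 issues→M1
t=17  I4 reads | I5 issues→A1
t=22  I4 exec-done
t=23  I4 writes R5
t=24  I5 reads
t=26  I5 exec-done
t=27  I5 writes R4
t=28  I6 issues→A1
t=29  I6 reads | I7 issues→A0
t=31  I6 exec-done
t=32  I6 writes R5
t=33  I7 reads
t=34  I7 exec-done
t=35  I7 writes R1

I4 = (16, 17, 22, 23)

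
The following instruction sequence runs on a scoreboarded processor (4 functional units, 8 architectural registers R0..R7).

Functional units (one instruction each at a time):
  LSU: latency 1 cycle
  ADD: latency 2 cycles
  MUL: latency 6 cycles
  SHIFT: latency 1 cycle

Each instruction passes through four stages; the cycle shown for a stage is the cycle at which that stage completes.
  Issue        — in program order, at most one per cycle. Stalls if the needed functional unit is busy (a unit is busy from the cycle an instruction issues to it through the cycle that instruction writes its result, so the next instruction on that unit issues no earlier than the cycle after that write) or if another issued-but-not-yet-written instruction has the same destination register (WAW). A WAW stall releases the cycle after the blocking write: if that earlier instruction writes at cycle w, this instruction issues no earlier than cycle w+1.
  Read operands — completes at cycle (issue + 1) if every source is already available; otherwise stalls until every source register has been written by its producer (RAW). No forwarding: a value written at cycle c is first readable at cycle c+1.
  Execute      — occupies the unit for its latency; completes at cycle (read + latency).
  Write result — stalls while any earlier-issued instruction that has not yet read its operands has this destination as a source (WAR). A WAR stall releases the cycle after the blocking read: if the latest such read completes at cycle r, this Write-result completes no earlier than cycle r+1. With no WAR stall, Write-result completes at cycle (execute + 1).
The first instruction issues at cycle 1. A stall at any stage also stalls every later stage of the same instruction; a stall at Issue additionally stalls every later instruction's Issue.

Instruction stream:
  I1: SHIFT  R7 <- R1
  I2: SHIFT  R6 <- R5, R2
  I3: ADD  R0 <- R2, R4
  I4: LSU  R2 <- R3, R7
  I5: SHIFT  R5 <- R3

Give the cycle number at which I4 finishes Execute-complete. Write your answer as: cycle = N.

cycle 1: I1→SHIFT
cycle 2: I1 RO
cycle 3: I1 EX
cycle 4: I1 WR R7
cycle 5: I2→SHIFT
cycle 6: I2 RO, I3→ADD
cycle 7: I2 EX, I3 RO, I4→LSU
cycle 8: I2 WR R6, I4 RO
cycle 9: I3 EX, I4 EX, I5→SHIFT
cycle 10: I3 WR R0, I4 WR R2, I5 RO
cycle 11: I5 EX
cycle 12: I5 WR R5

cycle = 9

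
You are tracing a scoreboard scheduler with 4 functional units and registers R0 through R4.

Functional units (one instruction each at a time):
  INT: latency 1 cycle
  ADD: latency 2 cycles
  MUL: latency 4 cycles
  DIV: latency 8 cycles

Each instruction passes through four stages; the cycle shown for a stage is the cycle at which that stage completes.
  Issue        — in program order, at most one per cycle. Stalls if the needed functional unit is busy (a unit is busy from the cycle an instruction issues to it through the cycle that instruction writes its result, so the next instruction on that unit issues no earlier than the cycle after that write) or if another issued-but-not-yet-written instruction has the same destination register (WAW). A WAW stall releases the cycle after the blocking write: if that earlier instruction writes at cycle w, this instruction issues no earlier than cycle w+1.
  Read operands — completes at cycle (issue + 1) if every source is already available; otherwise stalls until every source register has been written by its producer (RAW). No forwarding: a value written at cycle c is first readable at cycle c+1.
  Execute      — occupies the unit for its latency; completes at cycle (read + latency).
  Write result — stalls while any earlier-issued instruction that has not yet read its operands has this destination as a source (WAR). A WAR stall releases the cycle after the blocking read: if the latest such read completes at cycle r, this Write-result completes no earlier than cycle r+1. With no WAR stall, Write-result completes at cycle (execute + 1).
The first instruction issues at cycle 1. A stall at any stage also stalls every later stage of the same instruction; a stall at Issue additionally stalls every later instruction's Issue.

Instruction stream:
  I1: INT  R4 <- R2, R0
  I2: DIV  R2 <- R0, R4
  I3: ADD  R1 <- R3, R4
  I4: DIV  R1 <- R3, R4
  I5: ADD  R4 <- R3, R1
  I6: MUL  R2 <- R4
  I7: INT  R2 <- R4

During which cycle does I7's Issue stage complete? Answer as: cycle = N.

cycle = 36

[I1] 1/2/3/4
[I2] 2/5/13/14  (RAW R4: wait I1 write@4)
[I3] 3/5/7/8  (RAW R4: wait I1 write@4)
[I4] 15/16/24/25  (struct: DIV busy until I2 writes@14)
[I5] 16/26/28/29  (RAW R1: wait I4 write@25)
[I6] 17/30/34/35  (RAW R4: wait I5 write@29)
[I7] 36/37/38/39  (WAW R2: wait I6 write@35)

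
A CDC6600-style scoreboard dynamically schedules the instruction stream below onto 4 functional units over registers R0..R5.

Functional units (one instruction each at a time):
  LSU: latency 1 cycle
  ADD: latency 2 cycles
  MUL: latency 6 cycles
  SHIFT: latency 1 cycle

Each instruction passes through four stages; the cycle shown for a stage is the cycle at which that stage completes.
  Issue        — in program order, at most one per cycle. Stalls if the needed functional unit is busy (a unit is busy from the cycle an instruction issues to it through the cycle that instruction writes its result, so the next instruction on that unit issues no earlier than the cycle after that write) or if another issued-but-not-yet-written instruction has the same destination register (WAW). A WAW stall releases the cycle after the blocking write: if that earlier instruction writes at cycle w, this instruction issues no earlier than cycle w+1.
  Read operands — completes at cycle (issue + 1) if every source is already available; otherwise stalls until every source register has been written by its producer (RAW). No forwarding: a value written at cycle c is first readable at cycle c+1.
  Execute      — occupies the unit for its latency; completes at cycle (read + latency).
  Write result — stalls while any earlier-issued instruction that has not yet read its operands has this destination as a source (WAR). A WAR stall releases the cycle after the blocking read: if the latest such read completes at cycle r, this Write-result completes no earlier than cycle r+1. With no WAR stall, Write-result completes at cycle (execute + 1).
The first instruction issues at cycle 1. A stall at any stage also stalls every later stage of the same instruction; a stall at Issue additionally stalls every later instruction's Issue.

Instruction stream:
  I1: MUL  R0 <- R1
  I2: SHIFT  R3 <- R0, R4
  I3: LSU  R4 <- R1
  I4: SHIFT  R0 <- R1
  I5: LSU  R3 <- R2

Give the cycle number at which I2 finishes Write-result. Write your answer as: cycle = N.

cycle = 12

I1  is:1  ro:2  ex:8  wr:9
I2  is:2  ro:10  ex:11  wr:12  — RAW R0: wait I1 write@9
I3  is:3  ro:4  ex:5  wr:11  — WAR R4: wait I2 read@10
I4  is:13  ro:14  ex:15  wr:16  — struct: SHIFT busy until I2 writes@12
I5  is:14  ro:15  ex:16  wr:17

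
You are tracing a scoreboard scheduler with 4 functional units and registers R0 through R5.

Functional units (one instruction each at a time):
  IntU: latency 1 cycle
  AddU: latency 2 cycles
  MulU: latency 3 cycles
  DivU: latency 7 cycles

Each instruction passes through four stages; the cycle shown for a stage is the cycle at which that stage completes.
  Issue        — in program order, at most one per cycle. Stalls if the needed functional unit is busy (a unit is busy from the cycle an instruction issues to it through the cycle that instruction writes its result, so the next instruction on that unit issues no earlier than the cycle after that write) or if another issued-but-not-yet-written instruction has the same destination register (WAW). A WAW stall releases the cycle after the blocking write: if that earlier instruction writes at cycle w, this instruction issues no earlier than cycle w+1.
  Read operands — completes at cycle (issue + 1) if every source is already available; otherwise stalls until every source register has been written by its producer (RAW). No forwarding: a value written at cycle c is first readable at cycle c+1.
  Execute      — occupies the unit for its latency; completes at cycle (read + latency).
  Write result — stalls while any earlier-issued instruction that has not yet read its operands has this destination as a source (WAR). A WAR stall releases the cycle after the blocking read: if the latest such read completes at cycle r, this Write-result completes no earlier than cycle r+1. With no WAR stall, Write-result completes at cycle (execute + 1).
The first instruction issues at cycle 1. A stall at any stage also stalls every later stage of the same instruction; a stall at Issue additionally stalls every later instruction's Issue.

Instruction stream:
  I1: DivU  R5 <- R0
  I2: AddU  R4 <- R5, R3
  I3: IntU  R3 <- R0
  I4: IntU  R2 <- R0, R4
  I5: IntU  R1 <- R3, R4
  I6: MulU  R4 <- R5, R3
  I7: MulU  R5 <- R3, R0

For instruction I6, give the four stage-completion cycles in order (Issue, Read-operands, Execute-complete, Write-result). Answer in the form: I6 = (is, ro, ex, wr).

I6 = (19, 20, 23, 24)

1) issue 1, read 2, done 9, write 10
2) issue 2, read 11, done 13, write 14  <RAW R5: wait I1 write@10>
3) issue 3, read 4, done 5, write 12  <WAR R3: wait I2 read@11>
4) issue 13, read 15, done 16, write 17  <struct: IntU busy until I3 writes@12 / RAW R4: wait I2 write@14>
5) issue 18, read 19, done 20, write 21  <struct: IntU busy until I4 writes@17>
6) issue 19, read 20, done 23, write 24
7) issue 25, read 26, done 29, write 30  <struct: MulU busy until I6 writes@24>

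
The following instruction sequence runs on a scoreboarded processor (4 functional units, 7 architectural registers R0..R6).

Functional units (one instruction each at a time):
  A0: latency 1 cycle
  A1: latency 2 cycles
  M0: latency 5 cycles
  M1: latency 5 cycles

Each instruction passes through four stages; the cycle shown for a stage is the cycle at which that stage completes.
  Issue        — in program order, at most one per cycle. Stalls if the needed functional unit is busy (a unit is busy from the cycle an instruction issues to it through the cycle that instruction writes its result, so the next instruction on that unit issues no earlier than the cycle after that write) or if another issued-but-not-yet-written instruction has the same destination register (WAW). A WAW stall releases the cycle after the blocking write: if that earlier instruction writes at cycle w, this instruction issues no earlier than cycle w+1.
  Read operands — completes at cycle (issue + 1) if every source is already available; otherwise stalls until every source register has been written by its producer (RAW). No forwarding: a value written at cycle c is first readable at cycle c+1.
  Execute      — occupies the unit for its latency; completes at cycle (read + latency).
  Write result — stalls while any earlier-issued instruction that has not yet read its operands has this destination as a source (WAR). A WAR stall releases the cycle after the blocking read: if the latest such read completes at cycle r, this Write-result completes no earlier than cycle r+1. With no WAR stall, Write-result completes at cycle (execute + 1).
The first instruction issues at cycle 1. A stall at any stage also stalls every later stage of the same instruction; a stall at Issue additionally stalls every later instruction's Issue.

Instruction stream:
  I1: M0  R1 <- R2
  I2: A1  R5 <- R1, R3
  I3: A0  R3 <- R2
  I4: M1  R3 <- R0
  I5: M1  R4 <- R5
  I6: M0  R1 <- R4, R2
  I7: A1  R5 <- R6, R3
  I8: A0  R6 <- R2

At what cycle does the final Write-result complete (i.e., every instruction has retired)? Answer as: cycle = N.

cycle = 33

[1] issue I1 (M0)
[2] I1 read-ops; issue I2 (A1)
[3] issue I3 (A0)
[4] I3 read-ops
[5] I3 finished on A0
[7] I1 finished on M0
[8] I1→R1
[9] I2 read-ops
[10] I3→R3
[11] I2 finished on A1; issue I4 (M1)
[12] I2→R5; I4 read-ops
[17] I4 finished on M1
[18] I4→R3
[19] issue I5 (M1)
[20] I5 read-ops; issue I6 (M0)
[21] issue I7 (A1)
[22] I7 read-ops; issue I8 (A0)
[23] I8 read-ops
[24] I7 finished on A1; I8 finished on A0
[25] I5 finished on M1; I7→R5; I8→R6
[26] I5→R4
[27] I6 read-ops
[32] I6 finished on M0
[33] I6→R1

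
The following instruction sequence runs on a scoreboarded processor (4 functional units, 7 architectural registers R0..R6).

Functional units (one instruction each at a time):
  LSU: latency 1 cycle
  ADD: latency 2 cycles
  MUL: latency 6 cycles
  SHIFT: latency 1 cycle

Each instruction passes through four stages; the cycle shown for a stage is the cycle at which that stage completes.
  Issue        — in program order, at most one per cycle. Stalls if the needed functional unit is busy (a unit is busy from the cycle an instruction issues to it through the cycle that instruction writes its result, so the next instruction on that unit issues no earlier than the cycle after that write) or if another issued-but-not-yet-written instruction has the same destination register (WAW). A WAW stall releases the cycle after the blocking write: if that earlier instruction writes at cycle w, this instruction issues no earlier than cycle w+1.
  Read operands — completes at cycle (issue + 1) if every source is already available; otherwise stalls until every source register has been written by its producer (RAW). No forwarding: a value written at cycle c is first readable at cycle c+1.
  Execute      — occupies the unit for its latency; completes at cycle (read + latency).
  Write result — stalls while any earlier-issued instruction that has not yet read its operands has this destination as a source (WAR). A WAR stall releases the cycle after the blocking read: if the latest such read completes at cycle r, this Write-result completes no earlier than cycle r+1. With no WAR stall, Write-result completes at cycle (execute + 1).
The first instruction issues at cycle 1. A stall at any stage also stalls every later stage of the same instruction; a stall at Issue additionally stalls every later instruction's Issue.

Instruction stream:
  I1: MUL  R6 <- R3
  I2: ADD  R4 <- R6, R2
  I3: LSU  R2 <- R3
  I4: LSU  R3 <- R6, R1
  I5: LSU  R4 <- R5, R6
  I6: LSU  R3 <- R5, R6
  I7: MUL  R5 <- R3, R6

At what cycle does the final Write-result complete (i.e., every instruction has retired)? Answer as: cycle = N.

c1: issue I1 (MUL)
c2: I1 read-ops, issue I2 (ADD)
c3: issue I3 (LSU)
c4: I3 read-ops
c5: I3 finished on LSU
c8: I1 finished on MUL
c9: I1→R6
c10: I2 read-ops
c11: I3→R2
c12: I2 finished on ADD, issue I4 (LSU)
c13: I2→R4, I4 read-ops
c14: I4 finished on LSU
c15: I4→R3
c16: issue I5 (LSU)
c17: I5 read-ops
c18: I5 finished on LSU
c19: I5→R4
c20: issue I6 (LSU)
c21: I6 read-ops, issue I7 (MUL)
c22: I6 finished on LSU
c23: I6→R3
c24: I7 read-ops
c30: I7 finished on MUL
c31: I7→R5

cycle = 31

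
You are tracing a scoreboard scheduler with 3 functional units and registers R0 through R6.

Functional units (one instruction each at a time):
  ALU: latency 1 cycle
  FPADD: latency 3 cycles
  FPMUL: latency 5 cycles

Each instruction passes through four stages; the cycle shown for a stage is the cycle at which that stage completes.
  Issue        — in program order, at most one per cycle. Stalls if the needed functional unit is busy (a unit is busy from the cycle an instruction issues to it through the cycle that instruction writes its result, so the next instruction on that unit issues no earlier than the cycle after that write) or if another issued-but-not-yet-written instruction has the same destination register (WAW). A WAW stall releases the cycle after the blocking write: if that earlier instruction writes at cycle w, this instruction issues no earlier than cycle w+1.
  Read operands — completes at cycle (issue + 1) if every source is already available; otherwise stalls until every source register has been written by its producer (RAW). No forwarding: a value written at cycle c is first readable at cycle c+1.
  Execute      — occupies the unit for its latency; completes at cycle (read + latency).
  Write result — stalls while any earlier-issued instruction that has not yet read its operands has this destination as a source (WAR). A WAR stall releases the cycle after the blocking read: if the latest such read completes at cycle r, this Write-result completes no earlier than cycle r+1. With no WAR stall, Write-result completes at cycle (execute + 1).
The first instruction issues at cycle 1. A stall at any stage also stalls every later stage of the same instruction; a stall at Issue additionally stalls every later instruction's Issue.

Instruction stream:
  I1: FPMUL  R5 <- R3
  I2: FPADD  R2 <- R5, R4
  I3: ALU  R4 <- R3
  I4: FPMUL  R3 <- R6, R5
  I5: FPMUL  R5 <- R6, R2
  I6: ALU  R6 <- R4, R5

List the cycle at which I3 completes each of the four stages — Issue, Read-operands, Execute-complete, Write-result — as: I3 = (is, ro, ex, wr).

I3 = (3, 4, 5, 10)

c1: I1→FPMUL
c2: I1 RO · I2→FPADD
c3: I3→ALU
c4: I3 RO
c5: I3 EX
c7: I1 EX
c8: I1 WR R5
c9: I2 RO · I4→FPMUL
c10: I3 WR R4 · I4 RO
c12: I2 EX
c13: I2 WR R2
c15: I4 EX
c16: I4 WR R3
c17: I5→FPMUL
c18: I5 RO · I6→ALU
c23: I5 EX
c24: I5 WR R5
c25: I6 RO
c26: I6 EX
c27: I6 WR R6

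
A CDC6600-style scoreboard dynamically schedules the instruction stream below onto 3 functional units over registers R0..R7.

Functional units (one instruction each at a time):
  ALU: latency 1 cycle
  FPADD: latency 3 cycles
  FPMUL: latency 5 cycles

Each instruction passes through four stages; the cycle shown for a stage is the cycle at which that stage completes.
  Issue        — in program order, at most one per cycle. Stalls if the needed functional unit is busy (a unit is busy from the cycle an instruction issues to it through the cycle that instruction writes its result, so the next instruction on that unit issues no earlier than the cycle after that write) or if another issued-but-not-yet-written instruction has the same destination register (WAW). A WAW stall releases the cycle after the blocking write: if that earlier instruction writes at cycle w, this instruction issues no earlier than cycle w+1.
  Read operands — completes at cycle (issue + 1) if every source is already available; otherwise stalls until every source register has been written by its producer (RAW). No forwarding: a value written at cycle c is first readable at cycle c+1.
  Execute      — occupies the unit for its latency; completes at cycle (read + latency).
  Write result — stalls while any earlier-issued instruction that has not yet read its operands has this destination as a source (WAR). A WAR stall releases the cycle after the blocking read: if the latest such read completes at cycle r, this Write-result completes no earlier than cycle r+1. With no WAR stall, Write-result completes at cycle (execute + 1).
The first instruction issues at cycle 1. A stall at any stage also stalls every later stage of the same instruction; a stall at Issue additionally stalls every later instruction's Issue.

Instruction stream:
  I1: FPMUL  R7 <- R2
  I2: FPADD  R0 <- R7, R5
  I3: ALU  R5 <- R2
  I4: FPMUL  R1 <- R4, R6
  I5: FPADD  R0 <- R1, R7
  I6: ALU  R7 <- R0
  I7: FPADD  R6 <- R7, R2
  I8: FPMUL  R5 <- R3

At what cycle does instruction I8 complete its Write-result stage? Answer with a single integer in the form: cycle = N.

[1] I1 issues→FPMUL
[2] I1 reads · I2 issues→FPADD
[3] I3 issues→ALU
[4] I3 reads
[5] I3 exec-done
[7] I1 exec-done
[8] I1 writes R7
[9] I2 reads · I4 issues→FPMUL
[10] I3 writes R5 · I4 reads
[12] I2 exec-done
[13] I2 writes R0
[14] I5 issues→FPADD
[15] I4 exec-done · I6 issues→ALU
[16] I4 writes R1
[17] I5 reads
[20] I5 exec-done
[21] I5 writes R0
[22] I6 reads · I7 issues→FPADD
[23] I6 exec-done · I8 issues→FPMUL
[24] I6 writes R7 · I8 reads
[25] I7 reads
[28] I7 exec-done
[29] I7 writes R6 · I8 exec-done
[30] I8 writes R5

cycle = 30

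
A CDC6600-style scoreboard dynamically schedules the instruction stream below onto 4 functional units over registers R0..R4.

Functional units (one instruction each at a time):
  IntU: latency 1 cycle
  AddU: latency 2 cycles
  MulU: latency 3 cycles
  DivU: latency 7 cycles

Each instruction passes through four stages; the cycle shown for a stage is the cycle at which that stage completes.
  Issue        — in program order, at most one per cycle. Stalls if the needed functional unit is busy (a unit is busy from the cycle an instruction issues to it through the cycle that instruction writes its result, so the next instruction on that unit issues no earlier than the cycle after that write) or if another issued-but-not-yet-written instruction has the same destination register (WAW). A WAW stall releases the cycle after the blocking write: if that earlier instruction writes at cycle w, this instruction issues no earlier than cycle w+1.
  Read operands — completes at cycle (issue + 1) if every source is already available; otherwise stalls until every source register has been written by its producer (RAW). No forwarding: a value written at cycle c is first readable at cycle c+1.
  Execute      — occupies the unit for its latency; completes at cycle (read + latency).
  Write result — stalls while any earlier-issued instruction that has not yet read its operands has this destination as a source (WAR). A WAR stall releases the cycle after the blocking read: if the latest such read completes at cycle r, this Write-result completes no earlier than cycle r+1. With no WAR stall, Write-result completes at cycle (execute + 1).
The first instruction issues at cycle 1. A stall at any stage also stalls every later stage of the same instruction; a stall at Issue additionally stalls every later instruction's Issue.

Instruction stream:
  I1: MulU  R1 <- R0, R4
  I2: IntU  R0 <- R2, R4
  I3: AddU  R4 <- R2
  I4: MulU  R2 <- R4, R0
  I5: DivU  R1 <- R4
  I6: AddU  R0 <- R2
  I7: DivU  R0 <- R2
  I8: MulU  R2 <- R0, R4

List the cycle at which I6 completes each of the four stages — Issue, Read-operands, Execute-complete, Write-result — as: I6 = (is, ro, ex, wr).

c1: I1 issues→MulU
c2: I1 reads · I2 issues→IntU
c3: I2 reads · I3 issues→AddU
c4: I2 exec-done · I3 reads
c5: I1 exec-done · I2 writes R0
c6: I1 writes R1 · I3 exec-done
c7: I3 writes R4 · I4 issues→MulU
c8: I4 reads · I5 issues→DivU
c9: I5 reads · I6 issues→AddU
c11: I4 exec-done
c12: I4 writes R2
c13: I6 reads
c15: I6 exec-done
c16: I5 exec-done · I6 writes R0
c17: I5 writes R1
c18: I7 issues→DivU
c19: I7 reads · I8 issues→MulU
c26: I7 exec-done
c27: I7 writes R0
c28: I8 reads
c31: I8 exec-done
c32: I8 writes R2

I6 = (9, 13, 15, 16)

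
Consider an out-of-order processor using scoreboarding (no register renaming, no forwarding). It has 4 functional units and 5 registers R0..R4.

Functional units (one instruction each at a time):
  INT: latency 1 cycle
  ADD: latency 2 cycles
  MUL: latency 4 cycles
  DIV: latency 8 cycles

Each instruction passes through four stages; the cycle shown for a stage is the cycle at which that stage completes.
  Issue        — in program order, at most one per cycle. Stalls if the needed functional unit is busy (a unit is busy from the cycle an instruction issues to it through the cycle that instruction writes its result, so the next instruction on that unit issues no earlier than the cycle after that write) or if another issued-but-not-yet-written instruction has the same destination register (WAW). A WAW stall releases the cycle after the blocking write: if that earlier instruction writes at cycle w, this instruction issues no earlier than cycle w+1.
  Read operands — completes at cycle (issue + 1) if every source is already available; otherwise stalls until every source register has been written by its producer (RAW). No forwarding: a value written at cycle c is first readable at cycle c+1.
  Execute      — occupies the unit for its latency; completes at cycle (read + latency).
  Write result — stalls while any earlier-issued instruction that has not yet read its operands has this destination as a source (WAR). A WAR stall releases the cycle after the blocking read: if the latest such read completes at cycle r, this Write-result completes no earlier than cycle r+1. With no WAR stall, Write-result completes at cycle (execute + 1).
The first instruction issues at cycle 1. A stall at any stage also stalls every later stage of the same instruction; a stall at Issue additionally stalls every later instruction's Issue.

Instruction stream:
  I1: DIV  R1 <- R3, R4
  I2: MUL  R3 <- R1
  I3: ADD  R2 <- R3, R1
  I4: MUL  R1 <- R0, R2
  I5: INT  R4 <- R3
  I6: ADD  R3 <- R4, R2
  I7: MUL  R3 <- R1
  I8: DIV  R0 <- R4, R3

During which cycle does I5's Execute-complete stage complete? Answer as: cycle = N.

cycle = 21

cycle 1: I1→DIV
cycle 2: I1 RO | I2→MUL
cycle 3: I3→ADD
cycle 10: I1 EX
cycle 11: I1 WR R1
cycle 12: I2 RO
cycle 16: I2 EX
cycle 17: I2 WR R3
cycle 18: I3 RO | I4→MUL
cycle 19: I5→INT
cycle 20: I3 EX | I5 RO
cycle 21: I3 WR R2 | I5 EX
cycle 22: I4 RO | I5 WR R4 | I6→ADD
cycle 23: I6 RO
cycle 25: I6 EX
cycle 26: I4 EX | I6 WR R3
cycle 27: I4 WR R1
cycle 28: I7→MUL
cycle 29: I7 RO | I8→DIV
cycle 33: I7 EX
cycle 34: I7 WR R3
cycle 35: I8 RO
cycle 43: I8 EX
cycle 44: I8 WR R0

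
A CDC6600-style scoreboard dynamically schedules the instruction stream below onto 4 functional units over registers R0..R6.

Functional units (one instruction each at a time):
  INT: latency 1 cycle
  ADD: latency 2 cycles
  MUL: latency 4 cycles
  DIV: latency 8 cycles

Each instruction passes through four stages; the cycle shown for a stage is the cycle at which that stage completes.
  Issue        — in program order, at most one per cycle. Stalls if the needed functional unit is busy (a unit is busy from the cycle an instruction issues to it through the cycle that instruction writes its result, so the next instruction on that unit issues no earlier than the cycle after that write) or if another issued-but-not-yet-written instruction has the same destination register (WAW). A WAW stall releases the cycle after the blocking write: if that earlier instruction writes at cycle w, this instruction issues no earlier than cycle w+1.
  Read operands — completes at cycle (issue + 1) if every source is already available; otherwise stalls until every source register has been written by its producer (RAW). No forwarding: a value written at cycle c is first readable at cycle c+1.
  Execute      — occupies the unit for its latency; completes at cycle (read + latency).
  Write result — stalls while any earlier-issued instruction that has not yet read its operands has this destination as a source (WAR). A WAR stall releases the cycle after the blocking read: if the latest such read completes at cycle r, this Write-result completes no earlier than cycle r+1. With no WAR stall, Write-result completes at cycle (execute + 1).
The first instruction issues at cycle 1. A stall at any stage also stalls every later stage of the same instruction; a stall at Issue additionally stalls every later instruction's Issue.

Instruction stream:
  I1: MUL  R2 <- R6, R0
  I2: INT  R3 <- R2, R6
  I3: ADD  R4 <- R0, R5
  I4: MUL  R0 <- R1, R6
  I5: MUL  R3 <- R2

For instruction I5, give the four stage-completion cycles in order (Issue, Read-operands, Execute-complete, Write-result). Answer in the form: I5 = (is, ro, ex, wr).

I5 = (15, 16, 20, 21)

  I1 | 1 | 2 | 6 | 7
  I2 | 2 | 8 | 9 | 10   RAW R2: wait I1 write@7
  I3 | 3 | 4 | 6 | 7
  I4 | 8 | 9 | 13 | 14   struct: MUL busy until I1 writes@7
  I5 | 15 | 16 | 20 | 21   struct: MUL busy until I4 writes@14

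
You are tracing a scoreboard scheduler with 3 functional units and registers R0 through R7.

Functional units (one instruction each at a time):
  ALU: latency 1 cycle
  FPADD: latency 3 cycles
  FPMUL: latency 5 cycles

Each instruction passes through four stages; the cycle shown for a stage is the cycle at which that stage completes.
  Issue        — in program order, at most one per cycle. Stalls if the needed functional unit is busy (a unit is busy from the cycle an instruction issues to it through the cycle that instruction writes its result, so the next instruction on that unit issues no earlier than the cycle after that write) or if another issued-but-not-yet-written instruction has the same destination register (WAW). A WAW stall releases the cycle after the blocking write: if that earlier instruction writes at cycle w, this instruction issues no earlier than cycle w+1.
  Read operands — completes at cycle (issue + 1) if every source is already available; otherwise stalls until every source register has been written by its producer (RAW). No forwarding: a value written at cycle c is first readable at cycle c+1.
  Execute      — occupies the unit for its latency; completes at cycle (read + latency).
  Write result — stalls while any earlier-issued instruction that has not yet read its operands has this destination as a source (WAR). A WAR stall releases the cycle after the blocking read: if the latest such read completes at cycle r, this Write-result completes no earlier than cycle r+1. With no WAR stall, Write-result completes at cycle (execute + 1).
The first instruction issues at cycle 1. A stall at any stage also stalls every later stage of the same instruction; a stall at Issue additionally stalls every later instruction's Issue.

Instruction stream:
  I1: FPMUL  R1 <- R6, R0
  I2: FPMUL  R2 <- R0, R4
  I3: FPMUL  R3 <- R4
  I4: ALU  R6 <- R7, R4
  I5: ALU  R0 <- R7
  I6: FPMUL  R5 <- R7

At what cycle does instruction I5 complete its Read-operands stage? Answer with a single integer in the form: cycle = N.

t=1  I1 issues→FPMUL
t=2  I1 reads
t=7  I1 exec-done
t=8  I1 writes R1
t=9  I2 issues→FPMUL
t=10  I2 reads
t=15  I2 exec-done
t=16  I2 writes R2
t=17  I3 issues→FPMUL
t=18  I3 reads, I4 issues→ALU
t=19  I4 reads
t=20  I4 exec-done
t=21  I4 writes R6
t=22  I5 issues→ALU
t=23  I3 exec-done, I5 reads
t=24  I3 writes R3, I5 exec-done
t=25  I5 writes R0, I6 issues→FPMUL
t=26  I6 reads
t=31  I6 exec-done
t=32  I6 writes R5

cycle = 23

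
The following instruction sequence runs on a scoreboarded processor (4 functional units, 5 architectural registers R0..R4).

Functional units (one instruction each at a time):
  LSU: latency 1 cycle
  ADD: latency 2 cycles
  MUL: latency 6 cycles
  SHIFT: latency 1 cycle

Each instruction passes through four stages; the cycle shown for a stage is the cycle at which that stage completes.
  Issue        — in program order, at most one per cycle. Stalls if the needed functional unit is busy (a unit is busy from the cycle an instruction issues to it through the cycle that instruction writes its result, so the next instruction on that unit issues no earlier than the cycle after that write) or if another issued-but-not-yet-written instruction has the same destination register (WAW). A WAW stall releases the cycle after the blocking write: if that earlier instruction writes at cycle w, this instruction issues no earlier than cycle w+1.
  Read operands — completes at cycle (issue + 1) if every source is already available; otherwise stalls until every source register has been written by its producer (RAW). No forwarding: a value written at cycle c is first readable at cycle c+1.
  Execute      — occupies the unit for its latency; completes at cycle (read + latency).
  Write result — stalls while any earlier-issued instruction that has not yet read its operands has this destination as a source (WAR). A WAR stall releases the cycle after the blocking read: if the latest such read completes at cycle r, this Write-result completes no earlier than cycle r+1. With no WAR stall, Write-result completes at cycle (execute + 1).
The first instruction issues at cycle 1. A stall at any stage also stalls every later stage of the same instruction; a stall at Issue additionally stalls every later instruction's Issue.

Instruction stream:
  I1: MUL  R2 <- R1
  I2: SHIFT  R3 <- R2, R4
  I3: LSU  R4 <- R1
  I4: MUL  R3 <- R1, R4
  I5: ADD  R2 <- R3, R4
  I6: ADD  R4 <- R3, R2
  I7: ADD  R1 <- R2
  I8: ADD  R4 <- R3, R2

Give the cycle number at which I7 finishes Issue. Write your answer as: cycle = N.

1) issue 1, read 2, done 8, write 9
2) issue 2, read 10, done 11, write 12  <RAW R2: wait I1 write@9>
3) issue 3, read 4, done 5, write 11  <WAR R4: wait I2 read@10>
4) issue 13, read 14, done 20, write 21  <WAW R3: wait I2 write@12>
5) issue 14, read 22, done 24, write 25  <RAW R3: wait I4 write@21>
6) issue 26, read 27, done 29, write 30  <struct: ADD busy until I5 writes@25>
7) issue 31, read 32, done 34, write 35  <struct: ADD busy until I6 writes@30>
8) issue 36, read 37, done 39, write 40  <struct: ADD busy until I7 writes@35>

cycle = 31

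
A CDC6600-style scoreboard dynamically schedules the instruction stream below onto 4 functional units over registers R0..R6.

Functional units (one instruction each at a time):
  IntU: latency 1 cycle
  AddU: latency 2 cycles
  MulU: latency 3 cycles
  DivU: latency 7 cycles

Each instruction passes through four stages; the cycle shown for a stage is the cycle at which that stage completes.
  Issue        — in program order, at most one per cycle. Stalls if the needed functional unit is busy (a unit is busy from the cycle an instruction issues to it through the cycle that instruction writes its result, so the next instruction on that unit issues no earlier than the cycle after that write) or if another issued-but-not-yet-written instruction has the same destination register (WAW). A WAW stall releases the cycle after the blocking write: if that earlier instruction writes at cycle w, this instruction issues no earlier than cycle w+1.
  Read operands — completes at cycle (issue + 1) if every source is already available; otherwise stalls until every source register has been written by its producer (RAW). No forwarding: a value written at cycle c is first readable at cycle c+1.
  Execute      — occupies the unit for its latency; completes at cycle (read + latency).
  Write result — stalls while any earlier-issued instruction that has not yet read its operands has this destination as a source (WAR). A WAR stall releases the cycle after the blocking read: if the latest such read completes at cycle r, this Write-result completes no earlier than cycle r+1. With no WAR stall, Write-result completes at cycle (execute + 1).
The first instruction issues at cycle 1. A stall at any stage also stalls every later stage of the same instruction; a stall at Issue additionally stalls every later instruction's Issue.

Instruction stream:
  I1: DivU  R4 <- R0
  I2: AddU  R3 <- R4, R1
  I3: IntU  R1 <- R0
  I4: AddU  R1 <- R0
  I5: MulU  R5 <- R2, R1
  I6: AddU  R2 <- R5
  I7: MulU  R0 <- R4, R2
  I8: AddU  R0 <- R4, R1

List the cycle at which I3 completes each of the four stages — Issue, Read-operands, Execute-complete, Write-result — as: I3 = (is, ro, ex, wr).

I3 = (3, 4, 5, 12)

c1: I1→DivU
c2: I1 RO, I2→AddU
c3: I3→IntU
c4: I3 RO
c5: I3 EX
c9: I1 EX
c10: I1 WR R4
c11: I2 RO
c12: I3 WR R1
c13: I2 EX
c14: I2 WR R3
c15: I4→AddU
c16: I4 RO, I5→MulU
c18: I4 EX
c19: I4 WR R1
c20: I5 RO, I6→AddU
c23: I5 EX
c24: I5 WR R5
c25: I6 RO, I7→MulU
c27: I6 EX
c28: I6 WR R2
c29: I7 RO
c32: I7 EX
c33: I7 WR R0
c34: I8→AddU
c35: I8 RO
c37: I8 EX
c38: I8 WR R0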